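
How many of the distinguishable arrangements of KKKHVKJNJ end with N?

With the last slot taken by N, it remains to arrange the other 8 letters (KKKHVKJJ).
Those 8 letters have J appearing twice and K appearing 4 times, giving (8)!/(4!·2!) = 840.

840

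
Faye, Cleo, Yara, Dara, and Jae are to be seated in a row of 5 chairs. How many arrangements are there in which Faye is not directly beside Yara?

There are 5! = 120 arrangements in all. If Faye and Yara are adjacent, merging them into one block gives 2·(4)! = 48 arrangements.
Complementary counting: 120 − 48 = 72.

72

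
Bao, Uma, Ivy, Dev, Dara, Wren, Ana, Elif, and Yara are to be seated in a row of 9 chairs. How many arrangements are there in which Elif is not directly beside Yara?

282240

Of the 9! = 362880 arrangements, those with Elif and Yara adjacent number 2 × 8! = 80640 (treat the pair as a block with 2 internal orders).
Complementary counting: 362880 − 80640 = 282240.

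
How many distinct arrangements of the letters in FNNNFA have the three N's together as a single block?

Treat the 3 copies of N as a single block. The multiset to arrange is then {NNN, A, F, F}, 4 items in all.
That gives (4)!/(2!) = 12 arrangements.

12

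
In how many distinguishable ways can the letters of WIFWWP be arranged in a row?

Letter multiplicities in WIFWWP: F×1, I×1, P×1, W×3.
So there are 6! / (3!) = 120 distinguishable arrangements.

120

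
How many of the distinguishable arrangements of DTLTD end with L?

6

Fix L in the last position and arrange the remaining 4 letters.
Those 4 letters have D appearing twice and T appearing twice, giving (4)!/(2!·2!) = 6.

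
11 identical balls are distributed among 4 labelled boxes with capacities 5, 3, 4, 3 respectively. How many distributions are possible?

33

By stars and bars, unrestricted non-negative solutions to x_1+…+x_4 = 11 number C(11+3,3) = 364.
Subtract solutions that violate a single cap (substitute x_i' = x_i − (cap_i+1)): x_1 ≥ 6 gives C(8,3) = 56; x_2 ≥ 4 gives C(10,3) = 120; x_3 ≥ 5 gives C(9,3) = 84; x_4 ≥ 4 gives C(10,3) = 120. Together 380.
Add back pairs where two caps are both exceeded: 4 + 1 + 4 + 10 + 20 + 10 = 49.
By inclusion–exclusion the count is 364 − 380 + 49 = 33.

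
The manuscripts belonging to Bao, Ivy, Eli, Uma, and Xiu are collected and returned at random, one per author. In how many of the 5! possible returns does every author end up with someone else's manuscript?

44

Let Aᵢ be the assignments in which author i gets their own manuscript. We want the size of the complement of A₁∪…∪A_5.
By inclusion–exclusion this is Σ_{j=0}^{5} (−1)^j C(5,j)·(5−j)!.
Computing: 120 − 120 + 60 − 20 + 5 − 1 = 44.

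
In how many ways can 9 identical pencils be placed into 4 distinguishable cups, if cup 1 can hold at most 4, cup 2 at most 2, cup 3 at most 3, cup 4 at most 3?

Without the upper bounds there are C(12,3) = 220 ways to split 9 among 4 cups.
Subtract solutions that violate a single cap (substitute x_i' = x_i − (cap_i+1)): x_1 ≥ 5 gives C(7,3) = 35; x_2 ≥ 3 gives C(9,3) = 84; x_3 ≥ 4 gives C(8,3) = 56; x_4 ≥ 4 gives C(8,3) = 56. Together 231.
Add back pairs where two caps are both exceeded: 4 + 1 + 1 + 10 + 10 + 4 = 30.
By inclusion–exclusion the count is 220 − 231 + 30 = 19.

19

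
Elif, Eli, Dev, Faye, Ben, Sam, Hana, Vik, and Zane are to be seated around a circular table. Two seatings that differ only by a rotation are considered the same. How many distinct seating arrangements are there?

Around a circle, 9 distinct people have 9!/9 = (8)! = 40320 rotationally distinct seatings.

40320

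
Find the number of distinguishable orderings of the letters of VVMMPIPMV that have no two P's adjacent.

3920

There are 9!/(3!·3!·2!) = 5040 arrangements of VVMMPIPMV in total.
If the two P's are adjacent, glue them into one block, leaving 8 items to arrange: (8)!/(3!·3!) = 1120 ways.
Hence 5040 − 1120 = 3920.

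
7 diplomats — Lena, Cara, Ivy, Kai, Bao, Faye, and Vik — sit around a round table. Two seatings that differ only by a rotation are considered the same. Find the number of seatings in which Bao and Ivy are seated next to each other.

Glue Bao and Ivy into a block (2 internal orders). Seating 6 units around a circle gives (5)! arrangements.
So 2 × (5)! = 2 × 120 = 240.

240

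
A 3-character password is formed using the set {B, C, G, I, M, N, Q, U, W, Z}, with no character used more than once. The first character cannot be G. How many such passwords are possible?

The first character has 10−1 = 9 choices (anything except G).
The remaining 2 characters are filled from the other 9 symbols without repetition: 9 × 8 = 72.
Total: 9 × 72 = 648.

648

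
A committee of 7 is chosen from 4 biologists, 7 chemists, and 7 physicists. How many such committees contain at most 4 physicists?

Split by how many physicists are chosen (0 through 4).
Sum: C(7,0)·C(11,7) + C(7,1)·C(11,6) + C(7,2)·C(11,5) + C(7,3)·C(11,4) + C(7,4)·C(11,3) = 330 + 3234 + 9702 + 11550 + 5775 = 30591.

30591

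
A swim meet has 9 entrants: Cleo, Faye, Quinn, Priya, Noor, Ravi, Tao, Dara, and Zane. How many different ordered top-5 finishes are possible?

This is an ordered selection of 5 from 9: P(9,5).
That gives 9 × 8 × 7 × 6 × 5 = 15120.

15120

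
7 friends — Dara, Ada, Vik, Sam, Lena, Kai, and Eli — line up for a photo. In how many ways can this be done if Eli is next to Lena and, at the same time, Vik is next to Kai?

480

Treat {Eli,Lena} as one block (2 orders) and {Vik,Kai} as another (2 orders).
That leaves 5 units to arrange: 2 × 2 × 5! = 4 × 120 = 480.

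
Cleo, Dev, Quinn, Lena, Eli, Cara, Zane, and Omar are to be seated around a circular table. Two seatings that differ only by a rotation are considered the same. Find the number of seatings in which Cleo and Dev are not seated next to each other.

3600

All circular seatings of 8 people number (7)! = 5040.
Seatings with Cleo beside Dev: treat them as a block with 2 internal orders, giving 2 × (6)! = 1440.
Subtracting, 5040 − 1440 = 3600.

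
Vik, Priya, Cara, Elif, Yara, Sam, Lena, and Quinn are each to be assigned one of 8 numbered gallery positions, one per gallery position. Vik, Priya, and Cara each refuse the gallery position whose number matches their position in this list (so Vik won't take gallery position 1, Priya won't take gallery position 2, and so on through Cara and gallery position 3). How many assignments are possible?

27240

Let Aᵢ (for i ∈ {1, 2, 3}) be the placements that put person i in their forbidden gallery position. Any j of these fix j positions, leaving (8−j)! ways to fill the rest, and there are C(3,j) ways to pick which j.
By inclusion–exclusion, the number of valid placements is Σ_{j=0}^{3} (−1)^j C(3,j)·(8−j)!.
Computing: 40320 − 15120 + 2160 − 120 = 27240.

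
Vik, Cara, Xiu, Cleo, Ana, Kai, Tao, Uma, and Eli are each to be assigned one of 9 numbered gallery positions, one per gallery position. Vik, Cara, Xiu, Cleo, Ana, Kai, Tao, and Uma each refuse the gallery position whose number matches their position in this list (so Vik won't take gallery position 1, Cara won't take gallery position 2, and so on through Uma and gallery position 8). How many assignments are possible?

148329

Let Aᵢ (for 1 ≤ i ≤ 8) be the placements that put person i in their forbidden gallery position. Any j of these fix j positions, leaving (9−j)! ways to fill the rest, and there are C(8,j) ways to pick which j.
By inclusion–exclusion, the number of valid placements is Σ_{j=0}^{8} (−1)^j C(8,j)·(9−j)!.
Computing: 362880 − 322560 + 141120 − 40320 + 8400 − 1344 + 168 − 16 + 1 = 148329.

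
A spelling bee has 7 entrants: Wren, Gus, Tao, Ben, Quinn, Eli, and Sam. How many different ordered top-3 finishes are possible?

This is an ordered selection of 3 from 7: P(7,3).
That gives 7 × 6 × 5 = 210.

210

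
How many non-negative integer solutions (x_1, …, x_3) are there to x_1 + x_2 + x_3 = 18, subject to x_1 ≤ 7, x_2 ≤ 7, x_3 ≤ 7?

10

Ignoring the caps, the number of non-negative solutions to x_1+…+x_3 = 18 is C(20,2) = 190.
Subtract solutions that violate a single cap (substitute x_i' = x_i − (cap_i+1)): x_1 ≥ 8 gives C(12,2) = 66; x_2 ≥ 8 gives C(12,2) = 66; x_3 ≥ 8 gives C(12,2) = 66. Together 198.
Add back pairs where two caps are both exceeded: 6 + 6 + 6 = 18.
By inclusion–exclusion the count is 190 − 198 + 18 = 10.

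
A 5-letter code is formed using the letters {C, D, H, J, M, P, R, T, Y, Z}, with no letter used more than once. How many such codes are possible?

30240

With no repetition, fill the 5 letters in order: 10 choices, then 9, down to 6.
10 × 9 × 8 × 7 × 6 = 30240.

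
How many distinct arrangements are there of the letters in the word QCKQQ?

The 5 letters of QCKQQ have repeats: Q appearing 3 times.
The number of distinct arrangements is 5!/(3!) = 120/6 = 20.

20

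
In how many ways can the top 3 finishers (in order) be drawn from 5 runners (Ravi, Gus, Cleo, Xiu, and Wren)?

This is an ordered selection of 3 from 5: P(5,3).
That gives 5 × 4 × 3 = 60.

60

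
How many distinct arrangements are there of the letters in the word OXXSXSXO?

420

Letter multiplicities in OXXSXSXO: O×2, S×2, X×4.
So there are 8! / (4!·2!·2!) = 420 distinguishable arrangements.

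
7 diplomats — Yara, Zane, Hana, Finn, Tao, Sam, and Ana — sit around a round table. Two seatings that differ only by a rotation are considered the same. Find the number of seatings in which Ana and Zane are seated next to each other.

Glue Ana and Zane into a block (2 internal orders). Seating 6 units around a circle gives (5)! arrangements.
So 2 × (5)! = 2 × 120 = 240.

240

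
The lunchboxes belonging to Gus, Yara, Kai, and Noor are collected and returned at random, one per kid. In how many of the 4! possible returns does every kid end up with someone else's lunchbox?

9

Let Aᵢ be the assignments in which kid i gets their own lunchbox. We want the size of the complement of A₁∪…∪A_4.
By inclusion–exclusion this is Σ_{j=0}^{4} (−1)^j C(4,j)·(4−j)!.
Computing: 24 − 24 + 12 − 4 + 1 = 9.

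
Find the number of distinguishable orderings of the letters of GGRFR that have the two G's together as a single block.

12

Treat the 2 copies of G as a single block. The multiset to arrange is then {GG, F, R, R}, 4 items in all.
That gives (4)!/(2!) = 12 arrangements.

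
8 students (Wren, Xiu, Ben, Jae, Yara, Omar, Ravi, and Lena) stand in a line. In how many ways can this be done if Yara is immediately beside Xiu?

Treat {Yara, Xiu} as a single unit. There are 7 units to order, and the pair itself can be ordered 2 ways.
So the count is 2·(7)! = 10080.

10080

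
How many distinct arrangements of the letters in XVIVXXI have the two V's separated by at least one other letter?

Total arrangements of XVIVXXI: 7!/(3!·2!·2!) = 210.
If the two V's are adjacent, glue them into one block, leaving 6 items to arrange: (6)!/(3!·2!) = 60 ways.
Hence 210 − 60 = 150.

150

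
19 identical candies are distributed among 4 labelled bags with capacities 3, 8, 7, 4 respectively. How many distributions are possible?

20

Ignoring the caps, the number of non-negative solutions to x_1+…+x_4 = 19 is C(22,3) = 1540.
Subtract solutions that violate a single cap (substitute x_i' = x_i − (cap_i+1)): x_1 ≥ 4 gives C(18,3) = 816; x_2 ≥ 9 gives C(13,3) = 286; x_3 ≥ 8 gives C(14,3) = 364; x_4 ≥ 5 gives C(17,3) = 680. Together 2146.
Add back pairs where two caps are both exceeded: 84 + 120 + 286 + 10 + 56 + 84 = 640.
Subtract triples: 0 + 4 + 10 + 0 = 14.
By inclusion–exclusion the count is 1540 − 2146 + 640 − 14 = 20.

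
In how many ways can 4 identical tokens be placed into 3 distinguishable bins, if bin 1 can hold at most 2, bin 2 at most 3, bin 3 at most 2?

Ignoring the caps, the number of non-negative solutions to x_1+…+x_3 = 4 is C(6,2) = 15.
Subtract solutions that violate a single cap (substitute x_i' = x_i − (cap_i+1)): x_1 ≥ 3 gives C(3,2) = 3; x_2 ≥ 4 gives C(2,2) = 1; x_3 ≥ 3 gives C(3,2) = 3. Together 7.
No two caps can be exceeded simultaneously, so the pair terms are all 0.
By inclusion–exclusion the count is 15 − 7 + 0 = 8.

8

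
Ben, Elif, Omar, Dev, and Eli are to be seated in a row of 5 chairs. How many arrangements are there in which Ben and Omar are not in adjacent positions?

There are 5! = 120 arrangements in all. If Ben and Omar are adjacent, merging them into one block gives 2·(4)! = 48 arrangements.
So 120 − 48 = 72 arrangements keep them apart.

72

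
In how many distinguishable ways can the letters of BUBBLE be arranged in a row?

Letter multiplicities in BUBBLE: B×3, E×1, L×1, U×1.
The number of distinct arrangements is 6!/(3!) = 720/6 = 120.

120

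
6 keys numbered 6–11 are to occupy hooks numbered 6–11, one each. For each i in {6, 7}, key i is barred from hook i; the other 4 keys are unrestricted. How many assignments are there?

504

Let Aᵢ (for i ∈ {6, 7}) be the placements that put key i in its forbidden hook. Any j of these fix j positions, leaving (6−j)! ways to fill the rest, and there are C(2,j) ways to pick which j.
By inclusion–exclusion, the number of valid placements is Σ_{j=0}^{2} (−1)^j C(2,j)·(6−j)!.
Computing: 720 − 240 + 24 = 504.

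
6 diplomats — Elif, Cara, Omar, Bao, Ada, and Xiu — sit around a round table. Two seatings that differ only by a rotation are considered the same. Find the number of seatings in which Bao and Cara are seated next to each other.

Treat {Bao, Cara} as one unit (2 internal orders) and seat the resulting 5 units around the table: (4)! circular arrangements.
So 2 × (4)! = 2 × 24 = 48.

48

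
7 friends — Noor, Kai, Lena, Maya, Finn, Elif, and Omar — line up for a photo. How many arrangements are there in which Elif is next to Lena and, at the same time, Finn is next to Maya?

480

Treat {Elif,Lena} as one block (2 orders) and {Finn,Maya} as another (2 orders).
That leaves 5 units to arrange: 2 × 2 × 5! = 4 × 120 = 480.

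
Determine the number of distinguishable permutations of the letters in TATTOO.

The 6 letters of TATTOO have repeats: O appearing twice and T appearing 3 times.
So there are 6! / (3!·2!) = 60 distinguishable arrangements.

60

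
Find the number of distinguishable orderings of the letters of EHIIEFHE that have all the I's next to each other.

Treat the 2 copies of I as a single block. The multiset to arrange is then {II, E, E, E, F, H, H}, 7 items in all.
That gives (7)!/(3!·2!) = 420 arrangements.

420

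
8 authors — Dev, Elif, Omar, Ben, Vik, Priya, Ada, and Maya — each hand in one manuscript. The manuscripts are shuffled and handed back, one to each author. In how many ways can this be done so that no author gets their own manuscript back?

This is the derangement count D_8: permutations of 8 items with no fixed point.
By inclusion–exclusion this is Σ_{j=0}^{8} (−1)^j C(8,j)·(8−j)!.
Computing: 40320 − 40320 + 20160 − 6720 + 1680 − 336 + 56 − 8 + 1 = 14833.

14833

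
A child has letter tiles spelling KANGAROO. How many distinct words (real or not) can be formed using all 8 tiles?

10080

KANGAROO has 8 letters with A appearing twice and O appearing twice.
So there are 8! / (2!·2!) = 10080 distinguishable arrangements.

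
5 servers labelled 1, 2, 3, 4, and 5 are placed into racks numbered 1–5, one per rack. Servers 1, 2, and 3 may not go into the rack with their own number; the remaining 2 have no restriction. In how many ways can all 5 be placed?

Let Aᵢ (for i ∈ {1, 2, 3}) be the placements that put server i in its forbidden rack. Any j of these fix j positions, leaving (5−j)! ways to fill the rest, and there are C(3,j) ways to pick which j.
By inclusion–exclusion, the number of valid placements is Σ_{j=0}^{3} (−1)^j C(3,j)·(5−j)!.
Computing: 120 − 72 + 18 − 2 = 64.

64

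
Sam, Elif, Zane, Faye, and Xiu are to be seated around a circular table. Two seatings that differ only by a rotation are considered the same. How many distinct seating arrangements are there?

Around a circle, 5 distinct people have 5!/5 = (4)! = 24 rotationally distinct seatings.

24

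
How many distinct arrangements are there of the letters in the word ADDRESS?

1260

Letter multiplicities in ADDRESS: A×1, D×2, E×1, R×1, S×2.
So there are 7! / (2!·2!) = 1260 distinguishable arrangements.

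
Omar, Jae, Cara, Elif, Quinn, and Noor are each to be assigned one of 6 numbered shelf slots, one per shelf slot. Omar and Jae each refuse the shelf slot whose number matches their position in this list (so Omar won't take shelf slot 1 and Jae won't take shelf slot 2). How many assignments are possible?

Let Aᵢ (for i ∈ {1, 2}) be the placements that put person i in their forbidden shelf slot. Any j of these fix j positions, leaving (6−j)! ways to fill the rest, and there are C(2,j) ways to pick which j.
By inclusion–exclusion, the number of valid placements is Σ_{j=0}^{2} (−1)^j C(2,j)·(6−j)!.
Computing: 720 − 240 + 24 = 504.

504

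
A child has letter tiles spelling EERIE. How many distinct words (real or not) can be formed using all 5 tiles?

20

EERIE has 5 letters with E appearing 3 times.
The number of distinct arrangements is 5!/(3!) = 120/6 = 20.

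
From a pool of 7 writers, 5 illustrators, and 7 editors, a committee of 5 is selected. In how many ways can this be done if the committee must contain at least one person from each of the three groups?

8085

Unrestricted: C(19,5) = 11628 ways to pick any 5 of the 19.
Subtract selections that omit an entire group: no writers → C(12,5) = 792; no illustrators → C(14,5) = 2002; no editors → C(12,5) = 792.
Add back selections omitting two groups (i.e. drawn from a single group): C(7,5) + C(5,5) + C(7,5) = 43.
By inclusion–exclusion: 11628 − 3586 + 43 = 8085.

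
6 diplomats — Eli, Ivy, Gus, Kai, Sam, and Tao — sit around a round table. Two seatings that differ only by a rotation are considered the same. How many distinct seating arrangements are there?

120

Around a circle, 6 distinct people have 6!/6 = (5)! = 120 rotationally distinct seatings.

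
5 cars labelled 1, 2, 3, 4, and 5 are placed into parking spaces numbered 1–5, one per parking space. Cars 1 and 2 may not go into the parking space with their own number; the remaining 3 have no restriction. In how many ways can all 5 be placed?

Let Aᵢ (for i ∈ {1, 2}) be the placements that put car i in its forbidden parking space. Any j of these fix j positions, leaving (5−j)! ways to fill the rest, and there are C(2,j) ways to pick which j.
By inclusion–exclusion, the number of valid placements is Σ_{j=0}^{2} (−1)^j C(2,j)·(5−j)!.
Computing: 120 − 48 + 6 = 78.

78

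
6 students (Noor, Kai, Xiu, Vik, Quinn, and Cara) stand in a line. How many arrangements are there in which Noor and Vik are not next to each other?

Of the 6! = 720 arrangements, those with Noor and Vik adjacent number 2 × 5! = 240 (treat the pair as a block with 2 internal orders).
So 720 − 240 = 480 arrangements keep them apart.

480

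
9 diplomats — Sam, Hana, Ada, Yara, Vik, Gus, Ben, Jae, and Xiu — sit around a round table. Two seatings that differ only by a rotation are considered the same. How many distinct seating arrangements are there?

Fix one person's seat to break rotational symmetry; the remaining 8 people can be arranged in (8)! = 40320 ways.

40320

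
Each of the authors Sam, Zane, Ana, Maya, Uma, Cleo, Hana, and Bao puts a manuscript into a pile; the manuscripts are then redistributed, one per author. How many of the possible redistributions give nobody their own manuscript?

14833

This is the derangement count D_8: permutations of 8 items with no fixed point.
By inclusion–exclusion this is Σ_{j=0}^{8} (−1)^j C(8,j)·(8−j)!.
Computing: 40320 − 40320 + 20160 − 6720 + 1680 − 336 + 56 − 8 + 1 = 14833.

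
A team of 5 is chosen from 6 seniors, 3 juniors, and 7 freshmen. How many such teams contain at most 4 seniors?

4362

Split by how many seniors are chosen (0 through 4).
Sum: C(6,0)·C(10,5) + C(6,1)·C(10,4) + C(6,2)·C(10,3) + C(6,3)·C(10,2) + C(6,4)·C(10,1) = 252 + 1260 + 1800 + 900 + 150 = 4362.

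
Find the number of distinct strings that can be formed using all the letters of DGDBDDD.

DGDBDDD has 7 letters with D appearing 5 times.
The number of distinct arrangements is 7!/(5!) = 5040/120 = 42.

42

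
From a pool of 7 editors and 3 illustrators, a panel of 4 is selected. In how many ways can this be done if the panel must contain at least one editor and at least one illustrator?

175

Total 4-person selections from all 10: C(10,4) = 210.
Selections missing a whole group: no editors → C(3,4) = 0; no illustrators → C(7,4) = 35.
Both groups omitted at once is impossible, so 210 − 35 = 175.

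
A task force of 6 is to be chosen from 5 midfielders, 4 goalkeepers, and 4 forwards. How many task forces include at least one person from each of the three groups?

With no constraint there are C(13,6) = 1716 possible selections.
Selections missing a whole group: no midfielders → C(8,6) = 28; no goalkeepers → C(9,6) = 84; no forwards → C(9,6) = 84.
Add back selections omitting two groups (i.e. drawn from a single group): C(5,6) + C(4,6) + C(4,6) = 0.
By inclusion–exclusion: 1716 − 196 + 0 = 1520.

1520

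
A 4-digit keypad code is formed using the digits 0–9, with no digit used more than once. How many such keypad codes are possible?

Choose and order 4 of the 10 symbols: the first digit has 10 options, the next 9, then 8, 7.
10 × 9 × 8 × 7 = 5040.

5040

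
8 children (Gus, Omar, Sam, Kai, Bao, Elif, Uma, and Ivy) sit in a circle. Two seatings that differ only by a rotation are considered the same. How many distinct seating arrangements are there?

Around a circle, 8 distinct people have 8!/8 = (7)! = 5040 rotationally distinct seatings.

5040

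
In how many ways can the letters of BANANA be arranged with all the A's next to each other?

12

Treat the 3 copies of A as a single block. The multiset to arrange is then {AAA, B, N, N}, 4 items in all.
That gives (4)!/(2!) = 12 arrangements.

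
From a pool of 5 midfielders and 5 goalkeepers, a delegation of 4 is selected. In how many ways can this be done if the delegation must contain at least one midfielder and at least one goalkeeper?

200

Unrestricted: C(10,4) = 210 ways to pick any 4 of the 10.
Selections missing a whole group: no midfielders → C(5,4) = 5; no goalkeepers → C(5,4) = 5.
Both groups omitted at once is impossible, so 210 − 10 = 200.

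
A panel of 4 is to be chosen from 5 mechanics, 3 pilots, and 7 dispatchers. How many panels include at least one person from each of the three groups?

630

With no constraint there are C(15,4) = 1365 possible selections.
Subtract selections that omit an entire group: no mechanics → C(10,4) = 210; no pilots → C(12,4) = 495; no dispatchers → C(8,4) = 70.
Add back selections omitting two groups (i.e. drawn from a single group): C(5,4) + C(3,4) + C(7,4) = 40.
By inclusion–exclusion: 1365 − 775 + 40 = 630.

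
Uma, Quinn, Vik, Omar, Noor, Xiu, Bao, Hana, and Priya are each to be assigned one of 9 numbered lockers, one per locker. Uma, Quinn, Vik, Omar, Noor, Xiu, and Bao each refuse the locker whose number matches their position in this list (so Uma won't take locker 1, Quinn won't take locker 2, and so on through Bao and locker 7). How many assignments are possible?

Let Aᵢ (for 1 ≤ i ≤ 7) be the placements that put person i in their forbidden locker. Any j of these fix j positions, leaving (9−j)! ways to fill the rest, and there are C(7,j) ways to pick which j.
By inclusion–exclusion, the number of valid placements is Σ_{j=0}^{7} (−1)^j C(7,j)·(9−j)!.
Computing: 362880 − 282240 + 105840 − 25200 + 4200 − 504 + 42 − 2 = 165016.

165016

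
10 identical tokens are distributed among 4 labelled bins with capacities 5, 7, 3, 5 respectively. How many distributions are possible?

124

By stars and bars, unrestricted non-negative solutions to x_1+…+x_4 = 10 number C(10+3,3) = 286.
Subtract solutions that violate a single cap (substitute x_i' = x_i − (cap_i+1)): x_1 ≥ 6 gives C(7,3) = 35; x_2 ≥ 8 gives C(5,3) = 10; x_3 ≥ 4 gives C(9,3) = 84; x_4 ≥ 6 gives C(7,3) = 35. Together 164.
Add back pairs where two caps are both exceeded: 0 + 1 + 0 + 0 + 0 + 1 = 2.
By inclusion–exclusion the count is 286 − 164 + 2 = 124.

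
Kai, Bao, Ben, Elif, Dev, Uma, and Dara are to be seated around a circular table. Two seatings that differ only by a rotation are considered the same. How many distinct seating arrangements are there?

Around a circle, 7 distinct people have 7!/7 = (6)! = 720 rotationally distinct seatings.

720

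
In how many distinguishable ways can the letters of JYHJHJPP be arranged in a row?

1680

JYHJHJPP has 8 letters with H appearing twice, J appearing 3 times, and P appearing twice.
Dividing 8! = 40320 by 3!·2!·2! = 24 for the repeated letters gives 1680.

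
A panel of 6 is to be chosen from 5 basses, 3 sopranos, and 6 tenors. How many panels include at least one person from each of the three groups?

2430

Unrestricted: C(14,6) = 3003 ways to pick any 6 of the 14.
Selections missing a whole group: no basses → C(9,6) = 84; no sopranos → C(11,6) = 462; no tenors → C(8,6) = 28.
Add back selections omitting two groups (i.e. drawn from a single group): C(5,6) + C(3,6) + C(6,6) = 1.
By inclusion–exclusion: 3003 − 574 + 1 = 2430.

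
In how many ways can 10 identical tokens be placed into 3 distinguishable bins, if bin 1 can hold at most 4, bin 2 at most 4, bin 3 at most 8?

By stars and bars, unrestricted non-negative solutions to x_1+…+x_3 = 10 number C(10+2,2) = 66.
Subtract solutions that violate a single cap (substitute x_i' = x_i − (cap_i+1)): x_1 ≥ 5 gives C(7,2) = 21; x_2 ≥ 5 gives C(7,2) = 21; x_3 ≥ 9 gives C(3,2) = 3. Together 45.
Add back pairs where two caps are both exceeded: 1 + 0 + 0 = 1.
By inclusion–exclusion the count is 66 − 45 + 1 = 22.

22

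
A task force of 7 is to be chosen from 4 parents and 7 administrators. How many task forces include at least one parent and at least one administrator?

Total 7-person selections from all 11: C(11,7) = 330.
Subtract selections that omit an entire group: no parents → C(7,7) = 1; no administrators → C(4,7) = 0.
Both groups omitted at once is impossible, so 330 − 1 = 329.

329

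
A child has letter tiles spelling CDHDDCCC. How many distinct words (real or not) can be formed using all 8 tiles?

CDHDDCCC has 8 letters with C appearing 4 times and D appearing 3 times.
So there are 8! / (4!·3!) = 280 distinguishable arrangements.

280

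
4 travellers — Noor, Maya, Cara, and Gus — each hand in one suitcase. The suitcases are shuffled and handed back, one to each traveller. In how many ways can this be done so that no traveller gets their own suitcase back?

9

This is the derangement count D_4: permutations of 4 items with no fixed point.
By inclusion–exclusion this is Σ_{j=0}^{4} (−1)^j C(4,j)·(4−j)!.
Computing: 24 − 24 + 12 − 4 + 1 = 9.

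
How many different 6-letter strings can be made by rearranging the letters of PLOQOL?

PLOQOL has 6 letters with L appearing twice and O appearing twice.
So there are 6! / (2!·2!) = 180 distinguishable arrangements.

180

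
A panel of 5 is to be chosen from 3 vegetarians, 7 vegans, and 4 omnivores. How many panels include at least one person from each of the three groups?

Total 5-person selections from all 14: C(14,5) = 2002.
Selections missing a whole group: no vegetarians → C(11,5) = 462; no vegans → C(7,5) = 21; no omnivores → C(10,5) = 252.
Add back selections omitting two groups (i.e. drawn from a single group): C(3,5) + C(7,5) + C(4,5) = 21.
By inclusion–exclusion: 2002 − 735 + 21 = 1288.

1288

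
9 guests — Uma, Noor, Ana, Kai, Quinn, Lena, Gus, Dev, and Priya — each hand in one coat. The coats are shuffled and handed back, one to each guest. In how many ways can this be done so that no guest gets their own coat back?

133496

Let Aᵢ be the assignments in which guest i gets their own coat. We want the size of the complement of A₁∪…∪A_9.
By inclusion–exclusion this is Σ_{j=0}^{9} (−1)^j C(9,j)·(9−j)!.
Computing: 362880 − 362880 + 181440 − 60480 + 15120 − 3024 + 504 − 72 + 9 − 1 = 133496.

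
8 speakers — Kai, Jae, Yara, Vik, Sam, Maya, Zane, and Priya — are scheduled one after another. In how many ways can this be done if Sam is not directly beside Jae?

There are 8! = 40320 arrangements in all. If Sam and Jae are adjacent, merging them into one block gives 2·(7)! = 10080 arrangements.
So 40320 − 10080 = 30240 arrangements keep them apart.

30240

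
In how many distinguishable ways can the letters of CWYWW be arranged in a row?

The 5 letters of CWYWW have repeats: W appearing 3 times.
The number of distinct arrangements is 5!/(3!) = 120/6 = 20.

20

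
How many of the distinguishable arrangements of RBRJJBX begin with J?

180

With the first slot taken by J, it remains to arrange the other 6 letters (RBRJBX).
Those 6 letters have B appearing twice and R appearing twice, giving (6)!/(2!·2!) = 180.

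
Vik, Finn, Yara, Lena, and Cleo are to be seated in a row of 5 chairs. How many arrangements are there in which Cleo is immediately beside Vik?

48

Treat {Cleo, Vik} as a single unit. There are 4 units to order, and the pair itself can be ordered 2 ways.
That gives 2 × 4! = 2 × 24 = 48.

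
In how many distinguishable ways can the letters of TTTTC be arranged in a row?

The 5 letters of TTTTC have repeats: T appearing 4 times.
The number of distinct arrangements is 5!/(4!) = 120/24 = 5.

5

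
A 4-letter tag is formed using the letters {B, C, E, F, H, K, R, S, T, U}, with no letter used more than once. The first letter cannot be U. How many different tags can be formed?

4536

The first letter has 10−1 = 9 choices (anything except U).
The remaining 3 letters are filled from the other 9 symbols without repetition: 9 × 8 × 7 = 504.
Total: 9 × 504 = 4536.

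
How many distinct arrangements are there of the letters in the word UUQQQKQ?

105

The 7 letters of UUQQQKQ have repeats: Q appearing 4 times and U appearing twice.
The number of distinct arrangements is 7!/(4!·2!) = 5040/48 = 105.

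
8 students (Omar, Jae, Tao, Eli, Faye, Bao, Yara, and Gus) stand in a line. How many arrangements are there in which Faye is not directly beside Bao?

30240

There are 8! = 40320 arrangements in all. If Faye and Bao are adjacent, merging them into one block gives 2·(7)! = 10080 arrangements.
Complementary counting: 40320 − 10080 = 30240.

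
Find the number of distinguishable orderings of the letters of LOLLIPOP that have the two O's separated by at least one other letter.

Total arrangements of LOLLIPOP: 8!/(3!·2!·2!) = 1680.
If the two O's are adjacent, glue them into one block, leaving 7 items to arrange: (7)!/(3!·2!) = 420 ways.
Hence 1680 − 420 = 1260.

1260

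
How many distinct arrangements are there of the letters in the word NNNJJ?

NNNJJ has 5 letters with J appearing twice and N appearing 3 times.
Dividing 5! = 120 by 3!·2! = 12 for the repeated letters gives 10.

10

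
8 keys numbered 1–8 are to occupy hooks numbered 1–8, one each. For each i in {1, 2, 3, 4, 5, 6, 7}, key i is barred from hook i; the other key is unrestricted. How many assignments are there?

16687

Let Aᵢ (for 1 ≤ i ≤ 7) be the placements that put key i in its forbidden hook. Any j of these fix j positions, leaving (8−j)! ways to fill the rest, and there are C(7,j) ways to pick which j.
By inclusion–exclusion, the number of valid placements is Σ_{j=0}^{7} (−1)^j C(7,j)·(8−j)!.
Computing: 40320 − 35280 + 15120 − 4200 + 840 − 126 + 14 − 1 = 16687.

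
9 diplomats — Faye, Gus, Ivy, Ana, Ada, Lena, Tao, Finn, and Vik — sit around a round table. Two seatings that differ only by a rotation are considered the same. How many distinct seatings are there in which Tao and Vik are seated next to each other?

Treat {Tao, Vik} as one unit (2 internal orders) and seat the resulting 8 units around the table: (7)! circular arrangements.
So 2 × (7)! = 2 × 5040 = 10080.

10080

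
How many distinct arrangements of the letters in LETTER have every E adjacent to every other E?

60

Treat the 2 copies of E as a single block. The multiset to arrange is then {EE, L, R, T, T}, 5 items in all.
That gives (5)!/(2!) = 60 arrangements.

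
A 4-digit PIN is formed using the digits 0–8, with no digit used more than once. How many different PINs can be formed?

Choose and order 4 of the 9 symbols: the first digit has 9 options, the next 8, then 7, 6.
9 × 8 × 7 × 6 = 3024.

3024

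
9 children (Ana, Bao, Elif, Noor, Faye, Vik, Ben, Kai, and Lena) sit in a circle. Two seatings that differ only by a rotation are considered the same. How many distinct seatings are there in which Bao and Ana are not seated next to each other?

All circular seatings of 9 people number (8)! = 40320.
Those with Bao next to Ana: fuse the pair into one unit and seat 8 units around a circle — 2·(7)! = 10080.
Subtracting, 40320 − 10080 = 30240.

30240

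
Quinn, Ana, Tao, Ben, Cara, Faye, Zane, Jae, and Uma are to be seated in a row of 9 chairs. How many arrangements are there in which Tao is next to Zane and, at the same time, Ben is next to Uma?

20160

Treat {Tao,Zane} as one block (2 orders) and {Ben,Uma} as another (2 orders).
That leaves 7 units to arrange: 2 × 2 × 7! = 4 × 5040 = 20160.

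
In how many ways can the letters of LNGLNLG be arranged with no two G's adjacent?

150

Total arrangements of LNGLNLG: 7!/(3!·2!·2!) = 210.
Arrangements with the G's together: treat GG as one letter, giving (6)!/(3!·2!) = 60.
Hence 210 − 60 = 150.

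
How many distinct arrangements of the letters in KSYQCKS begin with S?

With the first slot taken by S, it remains to arrange the other 6 letters (KYQCKS).
Those 6 letters have K appearing twice, giving (6)!/(2!) = 360.

360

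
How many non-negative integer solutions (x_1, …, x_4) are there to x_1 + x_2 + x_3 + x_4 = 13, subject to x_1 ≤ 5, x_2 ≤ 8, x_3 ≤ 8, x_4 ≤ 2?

By stars and bars, unrestricted non-negative solutions to x_1+…+x_4 = 13 number C(13+3,3) = 560.
Subtract solutions that violate a single cap (substitute x_i' = x_i − (cap_i+1)): x_1 ≥ 6 gives C(10,3) = 120; x_2 ≥ 9 gives C(7,3) = 35; x_3 ≥ 9 gives C(7,3) = 35; x_4 ≥ 3 gives C(13,3) = 286. Together 476.
Add back pairs where two caps are both exceeded: 0 + 0 + 35 + 0 + 4 + 4 = 43.
By inclusion–exclusion the count is 560 − 476 + 43 = 127.

127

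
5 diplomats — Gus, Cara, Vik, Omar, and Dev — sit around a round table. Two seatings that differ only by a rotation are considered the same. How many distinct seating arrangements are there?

24

Around a circle, 5 distinct people have 5!/5 = (4)! = 24 rotationally distinct seatings.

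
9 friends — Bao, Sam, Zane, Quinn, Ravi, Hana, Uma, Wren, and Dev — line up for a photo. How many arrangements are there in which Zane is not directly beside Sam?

282240

There are 9! = 362880 arrangements in all. If Zane and Sam are adjacent, merging them into one block gives 2·(8)! = 80640 arrangements.
So 362880 − 80640 = 282240 arrangements keep them apart.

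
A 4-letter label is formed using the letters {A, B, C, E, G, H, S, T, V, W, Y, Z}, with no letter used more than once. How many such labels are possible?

This is a permutation of 4 out of 12: P(12,4) = 12!/8!.
12 × 11 × 10 × 9 = 11880.

11880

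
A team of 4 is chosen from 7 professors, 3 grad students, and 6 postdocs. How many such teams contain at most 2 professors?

Split by how many professors are chosen (0 through 2).
Sum: C(7,0)·C(9,4) + C(7,1)·C(9,3) + C(7,2)·C(9,2) = 126 + 588 + 756 = 1470.

1470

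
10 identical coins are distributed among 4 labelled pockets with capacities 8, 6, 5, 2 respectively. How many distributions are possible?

112

Without the upper bounds there are C(13,3) = 286 ways to split 10 among 4 pockets.
Subtract solutions that violate a single cap (substitute x_i' = x_i − (cap_i+1)): x_1 ≥ 9 gives C(4,3) = 4; x_2 ≥ 7 gives C(6,3) = 20; x_3 ≥ 6 gives C(7,3) = 35; x_4 ≥ 3 gives C(10,3) = 120. Together 179.
Add back pairs where two caps are both exceeded: 0 + 0 + 0 + 0 + 1 + 4 = 5.
By inclusion–exclusion the count is 286 − 179 + 5 = 112.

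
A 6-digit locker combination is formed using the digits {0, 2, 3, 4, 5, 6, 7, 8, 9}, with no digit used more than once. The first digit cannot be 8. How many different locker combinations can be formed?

53760

The first digit has 9−1 = 8 choices (anything except 8).
The remaining 5 digits are filled from the other 8 symbols without repetition: 8 × 7 × 6 × 5 × 4 = 6720.
Total: 8 × 6720 = 53760.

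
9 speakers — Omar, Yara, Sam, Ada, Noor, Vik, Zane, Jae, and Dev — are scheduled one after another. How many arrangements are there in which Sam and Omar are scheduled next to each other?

80640

Place the 7 others and the Sam-Omar pair as 8 objects in a line; the pair has 2 internal arrangements.
So the count is 2·(8)! = 80640.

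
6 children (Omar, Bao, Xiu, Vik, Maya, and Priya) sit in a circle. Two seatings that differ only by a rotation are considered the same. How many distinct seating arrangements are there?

Seat Omar anywhere (absorbing the rotational symmetry), then permute the other 5: (5)! = 120.

120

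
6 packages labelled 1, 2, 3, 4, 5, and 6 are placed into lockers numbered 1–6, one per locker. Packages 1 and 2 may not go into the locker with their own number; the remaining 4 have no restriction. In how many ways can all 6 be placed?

Let Aᵢ (for i ∈ {1, 2}) be the placements that put package i in its forbidden locker. Any j of these fix j positions, leaving (6−j)! ways to fill the rest, and there are C(2,j) ways to pick which j.
By inclusion–exclusion, the number of valid placements is Σ_{j=0}^{2} (−1)^j C(2,j)·(6−j)!.
Computing: 720 − 240 + 24 = 504.

504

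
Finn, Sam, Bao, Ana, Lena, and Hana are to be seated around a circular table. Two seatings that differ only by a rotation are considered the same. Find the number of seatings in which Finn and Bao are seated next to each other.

Treat {Finn, Bao} as one unit (2 internal orders) and seat the resulting 5 units around the table: (4)! circular arrangements.
So 2 × (4)! = 2 × 24 = 48.

48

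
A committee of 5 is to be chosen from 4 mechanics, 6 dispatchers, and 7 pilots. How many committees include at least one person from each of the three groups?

With no constraint there are C(17,5) = 6188 possible selections.
Selections missing a whole group: no mechanics → C(13,5) = 1287; no dispatchers → C(11,5) = 462; no pilots → C(10,5) = 252.
Add back selections omitting two groups (i.e. drawn from a single group): C(4,5) + C(6,5) + C(7,5) = 27.
By inclusion–exclusion: 6188 − 2001 + 27 = 4214.

4214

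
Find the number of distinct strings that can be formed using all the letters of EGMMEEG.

The 7 letters of EGMMEEG have repeats: E appearing 3 times, G appearing twice, and M appearing twice.
Dividing 7! = 5040 by 3!·2!·2! = 24 for the repeated letters gives 210.

210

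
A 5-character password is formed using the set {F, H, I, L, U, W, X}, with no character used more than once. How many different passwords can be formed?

2520

This is a permutation of 5 out of 7: P(7,5) = 7!/2!.
That product is 7 × 6 × 5 × 4 × 3 = 2520.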